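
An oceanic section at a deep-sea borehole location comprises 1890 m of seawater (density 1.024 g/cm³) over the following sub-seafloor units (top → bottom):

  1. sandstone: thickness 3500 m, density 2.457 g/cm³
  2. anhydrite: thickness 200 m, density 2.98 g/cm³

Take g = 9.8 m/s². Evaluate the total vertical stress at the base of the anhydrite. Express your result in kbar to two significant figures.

seawater: 1024 kg/m³ × 9.8 m/s² × 1890 m = 1.897×10^7 Pa = 0.1897 kbar
sandstone: 2457 kg/m³ × 9.8 m/s² × 3500 m = 8.428×10^7 Pa = 0.8428 kbar
anhydrite: 2980 kg/m³ × 9.8 m/s² × 200 m = 5.841×10^6 Pa = 0.05841 kbar
Total = 0.1897 + 0.8428 + 0.05841 = 1.0908 kbar

1.1 kbar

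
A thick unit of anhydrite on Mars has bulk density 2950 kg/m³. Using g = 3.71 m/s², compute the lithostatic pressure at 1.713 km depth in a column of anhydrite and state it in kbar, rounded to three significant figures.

anhydrite: 2950 kg/m³ × 3.71 m/s² × 1713 m = 1.875×10^7 Pa = 0.1875 kbar

0.187 kbar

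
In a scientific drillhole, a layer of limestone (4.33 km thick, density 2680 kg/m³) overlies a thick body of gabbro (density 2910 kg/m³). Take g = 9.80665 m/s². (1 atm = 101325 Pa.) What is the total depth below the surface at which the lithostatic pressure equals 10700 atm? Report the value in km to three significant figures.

38.3 km

Pressure at base of upper layers: 2680×9.80665×4330 = 1.138×10^8 Pa = 1123 atm
Remaining pressure to be supplied by gabbro: 1.084×10^9 − 1.138×10^8 = 9.704×10^8 Pa
Additional depth in gabbro = 9.704×10^8 Pa / (2910 kg/m³ × 9.80665 m/s²) = 34004 m
Total depth = 4330 m + 34004 m = 38334 m
= 38.334 km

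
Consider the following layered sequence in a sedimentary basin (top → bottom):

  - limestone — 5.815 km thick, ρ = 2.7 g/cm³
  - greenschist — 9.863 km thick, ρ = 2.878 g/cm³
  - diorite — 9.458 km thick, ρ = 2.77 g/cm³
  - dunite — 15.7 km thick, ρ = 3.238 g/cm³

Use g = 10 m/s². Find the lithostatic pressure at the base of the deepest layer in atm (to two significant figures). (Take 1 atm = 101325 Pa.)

limestone: 2700 kg/m³ × 10 m/s² × 5815 m = 1.570×10^8 Pa = 1550 atm
greenschist: 2878 kg/m³ × 10 m/s² × 9863 m = 2.839×10^8 Pa = 2801 atm
diorite: 2770 kg/m³ × 10 m/s² × 9458 m = 2.620×10^8 Pa = 2586 atm
dunite: 3238 kg/m³ × 10 m/s² × 15700 m = 5.084×10^8 Pa = 5017 atm
Total = 1550 + 2801 + 2586 + 5017 = 11954 atm

12000 atm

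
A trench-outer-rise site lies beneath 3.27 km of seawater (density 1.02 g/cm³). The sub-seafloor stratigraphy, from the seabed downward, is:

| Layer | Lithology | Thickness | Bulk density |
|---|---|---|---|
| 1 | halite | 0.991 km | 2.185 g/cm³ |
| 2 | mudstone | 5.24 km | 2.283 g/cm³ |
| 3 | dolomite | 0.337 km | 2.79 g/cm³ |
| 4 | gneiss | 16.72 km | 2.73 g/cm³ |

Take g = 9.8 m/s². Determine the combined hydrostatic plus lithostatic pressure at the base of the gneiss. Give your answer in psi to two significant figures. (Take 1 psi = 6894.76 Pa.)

91000 psi

seawater: 1020 kg/m³ × 9.8 m/s² × 3270 m = 3.269×10^7 Pa = 4741 psi
halite: 2185 kg/m³ × 9.8 m/s² × 991 m = 2.122×10^7 Pa = 3078 psi
mudstone: 2283 kg/m³ × 9.8 m/s² × 5240 m = 1.172×10^8 Pa = 17004 psi
dolomite: 2790 kg/m³ × 9.8 m/s² × 337 m = 9.214×10^6 Pa = 1336 psi
gneiss: 2730 kg/m³ × 9.8 m/s² × 16720 m = 4.473×10^8 Pa = 64879 psi
Total = 4741 + 3078 + 17004 + 1336 + 64879 = 91038 psi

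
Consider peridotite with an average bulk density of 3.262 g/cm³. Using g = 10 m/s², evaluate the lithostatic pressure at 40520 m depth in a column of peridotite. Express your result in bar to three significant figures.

13200 bar

peridotite: 3262 kg/m³ × 10 m/s² × 40520 m = 1.322×10^9 Pa = 13218 bar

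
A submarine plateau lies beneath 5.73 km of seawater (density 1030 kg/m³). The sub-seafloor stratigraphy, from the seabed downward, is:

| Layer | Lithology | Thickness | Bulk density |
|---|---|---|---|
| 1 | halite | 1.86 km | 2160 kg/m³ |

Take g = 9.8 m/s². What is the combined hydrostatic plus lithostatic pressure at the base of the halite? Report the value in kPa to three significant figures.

seawater: 1030 kg/m³ × 9.8 m/s² × 5730 m = 5.784×10^7 Pa = 57839 kPa
halite: 2160 kg/m³ × 9.8 m/s² × 1860 m = 3.937×10^7 Pa = 39372 kPa
Total = 57839 + 39372 = 97211 kPa

97200 kPa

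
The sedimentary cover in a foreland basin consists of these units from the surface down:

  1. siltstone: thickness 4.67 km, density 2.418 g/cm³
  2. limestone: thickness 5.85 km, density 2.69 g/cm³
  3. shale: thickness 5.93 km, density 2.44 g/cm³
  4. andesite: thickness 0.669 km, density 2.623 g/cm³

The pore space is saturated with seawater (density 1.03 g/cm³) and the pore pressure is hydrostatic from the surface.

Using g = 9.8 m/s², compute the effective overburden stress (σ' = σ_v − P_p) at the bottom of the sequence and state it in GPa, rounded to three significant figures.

Overburden (lithostatic) stress σ_v:
siltstone: 2418 kg/m³ × 9.8 m/s² × 4670 m = 1.107×10^8 Pa = 110.7 MPa
limestone: 2690 kg/m³ × 9.8 m/s² × 5850 m = 1.542×10^8 Pa = 154.2 MPa
shale: 2440 kg/m³ × 9.8 m/s² × 5930 m = 1.418×10^8 Pa = 141.8 MPa
andesite: 2623 kg/m³ × 9.8 m/s² × 669 m = 1.720×10^7 Pa = 17.20 MPa
Total = 110.7 + 154.2 + 141.8 + 17.20 = 423.87 MPa
Pore pressure P_p = 1030 kg/m³ × 9.8 m/s² × 17119 m = 1.728×10^8 Pa = 172.8 MPa
Effective stress σ' = σ_v − P_p = 423.9 − 172.8 = 251.08 MPa = 0.25108 GPa

0.251 GPa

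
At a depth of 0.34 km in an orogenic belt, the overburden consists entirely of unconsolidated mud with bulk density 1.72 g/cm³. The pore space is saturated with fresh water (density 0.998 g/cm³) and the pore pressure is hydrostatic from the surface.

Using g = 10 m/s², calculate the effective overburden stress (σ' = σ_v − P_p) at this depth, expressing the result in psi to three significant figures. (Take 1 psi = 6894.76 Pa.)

356 psi

Overburden (lithostatic) stress σ_v:
unconsolidated mud: 1720 kg/m³ × 10 m/s² × 340 m = 5.848×10^6 Pa = 5.848 MPa
Pore pressure P_p = 998 kg/m³ × 10 m/s² × 340 m = 3.393×10^6 Pa = 3.393 MPa
Effective stress σ' = σ_v − P_p = 5.848 − 3.393 = 2.4548 MPa = 356.04 psi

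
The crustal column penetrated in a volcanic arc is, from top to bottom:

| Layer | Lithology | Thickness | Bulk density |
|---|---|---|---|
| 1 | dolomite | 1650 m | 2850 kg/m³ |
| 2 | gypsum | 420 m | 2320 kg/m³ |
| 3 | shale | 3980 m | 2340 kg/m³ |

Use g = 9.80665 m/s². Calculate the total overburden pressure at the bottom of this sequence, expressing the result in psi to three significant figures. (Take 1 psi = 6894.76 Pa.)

21300 psi

dolomite: 2850 kg/m³ × 9.80665 m/s² × 1650 m = 4.612×10^7 Pa = 6689 psi
gypsum: 2320 kg/m³ × 9.80665 m/s² × 420 m = 9.556×10^6 Pa = 1386 psi
shale: 2340 kg/m³ × 9.80665 m/s² × 3980 m = 9.133×10^7 Pa = 13246 psi
Total = 6689 + 1386 + 13246 = 21321 psi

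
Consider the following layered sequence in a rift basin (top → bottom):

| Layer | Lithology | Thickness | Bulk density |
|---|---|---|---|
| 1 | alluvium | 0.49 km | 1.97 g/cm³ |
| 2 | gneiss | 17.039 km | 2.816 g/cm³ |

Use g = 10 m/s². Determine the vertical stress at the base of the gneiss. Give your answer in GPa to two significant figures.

0.49 GPa

alluvium: 1970 kg/m³ × 10 m/s² × 490 m = 9.653×10^6 Pa = 9.653×10^-3 GPa
gneiss: 2816 kg/m³ × 10 m/s² × 17039 m = 4.798×10^8 Pa = 0.4798 GPa
Total = 9.653×10^-3 + 0.4798 = 0.48947 GPa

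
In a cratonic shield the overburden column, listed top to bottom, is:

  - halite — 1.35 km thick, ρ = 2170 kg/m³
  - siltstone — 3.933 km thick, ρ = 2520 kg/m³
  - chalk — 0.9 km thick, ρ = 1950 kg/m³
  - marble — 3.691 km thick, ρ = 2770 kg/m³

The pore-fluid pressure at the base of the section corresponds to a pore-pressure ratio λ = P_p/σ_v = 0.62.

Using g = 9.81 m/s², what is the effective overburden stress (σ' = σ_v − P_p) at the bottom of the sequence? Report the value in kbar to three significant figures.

0.925 kbar

Overburden (lithostatic) stress σ_v:
halite: 2170 kg/m³ × 9.81 m/s² × 1350 m = 2.874×10^7 Pa = 28.74 MPa
siltstone: 2520 kg/m³ × 9.81 m/s² × 3933 m = 9.723×10^7 Pa = 97.23 MPa
chalk: 1950 kg/m³ × 9.81 m/s² × 900 m = 1.722×10^7 Pa = 17.22 MPa
marble: 2770 kg/m³ × 9.81 m/s² × 3691 m = 1.003×10^8 Pa = 100.3 MPa
Total = 28.74 + 97.23 + 17.22 + 100.3 = 243.48 MPa
Pore pressure P_p = λ·σ_v = 0.62 × 243.5 MPa = 151.0 MPa
Effective stress σ' = σ_v − P_p = 243.5 − 151.0 = 92.523 MPa = 0.92523 kbar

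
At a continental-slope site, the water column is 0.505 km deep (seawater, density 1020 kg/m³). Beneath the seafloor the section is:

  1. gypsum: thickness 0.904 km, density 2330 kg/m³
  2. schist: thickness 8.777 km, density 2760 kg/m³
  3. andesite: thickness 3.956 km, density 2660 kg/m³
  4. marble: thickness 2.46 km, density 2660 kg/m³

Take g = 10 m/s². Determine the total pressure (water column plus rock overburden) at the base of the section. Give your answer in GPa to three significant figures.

seawater: 1020 kg/m³ × 10 m/s² × 505 m = 5.151×10^6 Pa = 5.151×10^-3 GPa
gypsum: 2330 kg/m³ × 10 m/s² × 904 m = 2.106×10^7 Pa = 0.02106 GPa
schist: 2760 kg/m³ × 10 m/s² × 8777 m = 2.422×10^8 Pa = 0.2422 GPa
andesite: 2660 kg/m³ × 10 m/s² × 3956 m = 1.052×10^8 Pa = 0.1052 GPa
marble: 2660 kg/m³ × 10 m/s² × 2460 m = 6.544×10^7 Pa = 0.06544 GPa
Total = 5.151×10^-3 + 0.02106 + 0.2422 + 0.1052 + 0.06544 = 0.43913 GPa

0.439 GPa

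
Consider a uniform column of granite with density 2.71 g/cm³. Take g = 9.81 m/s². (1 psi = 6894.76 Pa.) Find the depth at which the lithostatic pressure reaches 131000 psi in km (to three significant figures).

34.0 km

h = P/(ρg) = 131000 psi / (2710 kg/m³ × 9.81 m/s²) = 9.032×10^8 Pa / 26585 Pa/m = 33974 m
= 33.974 km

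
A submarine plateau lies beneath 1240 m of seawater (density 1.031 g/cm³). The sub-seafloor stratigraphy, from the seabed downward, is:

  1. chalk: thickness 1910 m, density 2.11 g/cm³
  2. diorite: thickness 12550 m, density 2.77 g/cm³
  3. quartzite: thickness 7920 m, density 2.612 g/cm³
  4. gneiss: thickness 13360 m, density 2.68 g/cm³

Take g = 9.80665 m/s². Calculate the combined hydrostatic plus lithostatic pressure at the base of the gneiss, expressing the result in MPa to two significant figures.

seawater: 1031 kg/m³ × 9.80665 m/s² × 1240 m = 1.254×10^7 Pa = 12.54 MPa
chalk: 2110 kg/m³ × 9.80665 m/s² × 1910 m = 3.952×10^7 Pa = 39.52 MPa
diorite: 2770 kg/m³ × 9.80665 m/s² × 12550 m = 3.409×10^8 Pa = 340.9 MPa
quartzite: 2612 kg/m³ × 9.80665 m/s² × 7920 m = 2.029×10^8 Pa = 202.9 MPa
gneiss: 2680 kg/m³ × 9.80665 m/s² × 13360 m = 3.511×10^8 Pa = 351.1 MPa
Total = 12.54 + 39.52 + 340.9 + 202.9 + 351.1 = 946.97 MPa

950 MPa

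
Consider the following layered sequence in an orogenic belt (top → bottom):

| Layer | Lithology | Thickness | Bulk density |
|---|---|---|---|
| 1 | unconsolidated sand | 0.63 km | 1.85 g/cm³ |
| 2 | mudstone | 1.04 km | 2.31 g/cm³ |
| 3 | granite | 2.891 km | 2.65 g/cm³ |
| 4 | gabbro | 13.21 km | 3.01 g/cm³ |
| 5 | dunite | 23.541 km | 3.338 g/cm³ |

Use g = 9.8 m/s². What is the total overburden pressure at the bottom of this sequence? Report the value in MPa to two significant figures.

unconsolidated sand: 1850 kg/m³ × 9.8 m/s² × 630 m = 1.142×10^7 Pa = 11.42 MPa
mudstone: 2310 kg/m³ × 9.8 m/s² × 1040 m = 2.354×10^7 Pa = 23.54 MPa
granite: 2650 kg/m³ × 9.8 m/s² × 2891 m = 7.508×10^7 Pa = 75.08 MPa
gabbro: 3010 kg/m³ × 9.8 m/s² × 13210 m = 3.897×10^8 Pa = 389.7 MPa
dunite: 3338 kg/m³ × 9.8 m/s² × 23541 m = 7.701×10^8 Pa = 770.1 MPa
Total = 11.42 + 23.54 + 75.08 + 389.7 + 770.1 = 1269.8 MPa

1300 MPa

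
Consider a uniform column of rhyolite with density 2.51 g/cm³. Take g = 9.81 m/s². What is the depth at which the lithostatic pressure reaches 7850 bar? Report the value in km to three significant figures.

31.9 km

h = P/(ρg) = 7850 bar / (2510 kg/m³ × 9.81 m/s²) = 7.850×10^8 Pa / 24623 Pa/m = 31881 m
= 31.881 km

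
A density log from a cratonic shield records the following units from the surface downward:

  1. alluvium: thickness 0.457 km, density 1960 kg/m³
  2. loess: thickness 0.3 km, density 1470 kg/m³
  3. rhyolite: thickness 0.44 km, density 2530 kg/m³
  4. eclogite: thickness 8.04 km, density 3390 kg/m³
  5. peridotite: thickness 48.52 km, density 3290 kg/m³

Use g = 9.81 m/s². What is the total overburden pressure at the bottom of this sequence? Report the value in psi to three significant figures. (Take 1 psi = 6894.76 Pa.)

269000 psi

alluvium: 1960 kg/m³ × 9.81 m/s² × 457 m = 8.787×10^6 Pa = 1274 psi
loess: 1470 kg/m³ × 9.81 m/s² × 300 m = 4.326×10^6 Pa = 627.5 psi
rhyolite: 2530 kg/m³ × 9.81 m/s² × 440 m = 1.092×10^7 Pa = 1584 psi
eclogite: 3390 kg/m³ × 9.81 m/s² × 8040 m = 2.674×10^8 Pa = 38780 psi
peridotite: 3290 kg/m³ × 9.81 m/s² × 48520 m = 1.566×10^9 Pa = 2.271×10^5 psi
Total = 1274 + 627.5 + 1584 + 38780 + 2.271×10^5 = 2.6939×10^5 psi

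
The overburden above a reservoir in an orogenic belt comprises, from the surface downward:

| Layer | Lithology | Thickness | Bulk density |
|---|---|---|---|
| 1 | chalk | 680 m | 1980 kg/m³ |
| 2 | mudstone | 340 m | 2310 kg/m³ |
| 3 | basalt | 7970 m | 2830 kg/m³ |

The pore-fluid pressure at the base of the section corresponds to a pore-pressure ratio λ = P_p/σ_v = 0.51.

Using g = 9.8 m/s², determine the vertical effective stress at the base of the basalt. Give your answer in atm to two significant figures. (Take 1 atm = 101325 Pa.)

1200 atm

Overburden (lithostatic) stress σ_v:
chalk: 1980 kg/m³ × 9.8 m/s² × 680 m = 1.319×10^7 Pa = 13.19 MPa
mudstone: 2310 kg/m³ × 9.8 m/s² × 340 m = 7.697×10^6 Pa = 7.697 MPa
basalt: 2830 kg/m³ × 9.8 m/s² × 7970 m = 2.210×10^8 Pa = 221.0 MPa
Total = 13.19 + 7.697 + 221.0 = 241.93 MPa
Pore pressure P_p = λ·σ_v = 0.51 × 241.9 MPa = 123.4 MPa
Effective stress σ' = σ_v − P_p = 241.9 − 123.4 = 118.55 MPa = 1170.0 atm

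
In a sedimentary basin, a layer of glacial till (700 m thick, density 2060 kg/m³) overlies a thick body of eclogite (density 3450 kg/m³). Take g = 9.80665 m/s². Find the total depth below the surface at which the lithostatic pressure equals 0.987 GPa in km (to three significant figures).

29.5 km

Pressure at base of upper layers: 2060×9.80665×700 = 1.414×10^7 Pa = 0.01414 GPa
Remaining pressure to be supplied by eclogite: 9.870×10^8 − 1.414×10^7 = 9.729×10^8 Pa
Additional depth in eclogite = 9.729×10^8 Pa / (3450 kg/m³ × 9.80665 m/s²) = 28755 m
Total depth = 700 m + 28755 m = 29455 m
= 29.455 km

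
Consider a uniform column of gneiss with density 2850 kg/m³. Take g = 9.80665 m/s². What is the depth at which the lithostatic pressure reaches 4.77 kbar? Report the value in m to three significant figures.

h = P/(ρg) = 4.77 kbar / (2850 kg/m³ × 9.80665 m/s²) = 4.770×10^8 Pa / 27949 Pa/m = 17067 m

17100 m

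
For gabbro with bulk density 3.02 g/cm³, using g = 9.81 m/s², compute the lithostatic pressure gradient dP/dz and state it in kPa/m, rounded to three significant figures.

29.6 kPa/m

dP/dz = ρg = 3020 kg/m³ × 9.81 m/s² = 29626 Pa/m
= 29626 Pa/m × (1 kPa/m / 1000.0 Pa/m) = 29.626 kPa/m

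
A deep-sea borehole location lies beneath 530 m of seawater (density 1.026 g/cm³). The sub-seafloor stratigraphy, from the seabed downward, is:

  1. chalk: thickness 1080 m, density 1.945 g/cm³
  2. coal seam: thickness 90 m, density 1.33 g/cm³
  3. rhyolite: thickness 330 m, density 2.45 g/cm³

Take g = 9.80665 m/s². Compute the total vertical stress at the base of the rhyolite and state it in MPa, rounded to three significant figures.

35.0 MPa

seawater: 1026 kg/m³ × 9.80665 m/s² × 530 m = 5.333×10^6 Pa = 5.333 MPa
chalk: 1945 kg/m³ × 9.80665 m/s² × 1080 m = 2.060×10^7 Pa = 20.60 MPa
coal seam: 1330 kg/m³ × 9.80665 m/s² × 90 m = 1.174×10^6 Pa = 1.174 MPa
rhyolite: 2450 kg/m³ × 9.80665 m/s² × 330 m = 7.929×10^6 Pa = 7.929 MPa
Total = 5.333 + 20.60 + 1.174 + 7.929 = 35.035 MPa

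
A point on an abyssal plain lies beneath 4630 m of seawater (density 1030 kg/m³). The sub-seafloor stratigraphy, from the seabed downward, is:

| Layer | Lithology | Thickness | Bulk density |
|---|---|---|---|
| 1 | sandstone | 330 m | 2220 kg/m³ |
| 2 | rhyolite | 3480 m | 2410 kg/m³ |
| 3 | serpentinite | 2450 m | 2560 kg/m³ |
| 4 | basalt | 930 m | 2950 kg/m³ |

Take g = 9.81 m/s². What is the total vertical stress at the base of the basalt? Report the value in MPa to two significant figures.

220 MPa

seawater: 1030 kg/m³ × 9.81 m/s² × 4630 m = 4.678×10^7 Pa = 46.78 MPa
sandstone: 2220 kg/m³ × 9.81 m/s² × 330 m = 7.187×10^6 Pa = 7.187 MPa
rhyolite: 2410 kg/m³ × 9.81 m/s² × 3480 m = 8.227×10^7 Pa = 82.27 MPa
serpentinite: 2560 kg/m³ × 9.81 m/s² × 2450 m = 6.153×10^7 Pa = 61.53 MPa
basalt: 2950 kg/m³ × 9.81 m/s² × 930 m = 2.691×10^7 Pa = 26.91 MPa
Total = 46.78 + 7.187 + 82.27 + 61.53 + 26.91 = 224.69 MPa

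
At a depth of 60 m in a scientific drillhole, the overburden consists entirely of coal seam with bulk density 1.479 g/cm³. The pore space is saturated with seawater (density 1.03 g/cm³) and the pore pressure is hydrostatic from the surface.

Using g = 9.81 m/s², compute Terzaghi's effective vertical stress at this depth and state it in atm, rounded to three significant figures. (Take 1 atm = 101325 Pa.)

Overburden (lithostatic) stress σ_v:
coal seam: 1479 kg/m³ × 9.81 m/s² × 60 m = 8.705×10^5 Pa = 0.8705 MPa
Pore pressure P_p = 1030 kg/m³ × 9.81 m/s² × 60 m = 6.063×10^5 Pa = 0.6063 MPa
Effective stress σ' = σ_v − P_p = 0.8705 − 0.6063 = 0.26428 MPa = 2.6083 atm

2.61 atm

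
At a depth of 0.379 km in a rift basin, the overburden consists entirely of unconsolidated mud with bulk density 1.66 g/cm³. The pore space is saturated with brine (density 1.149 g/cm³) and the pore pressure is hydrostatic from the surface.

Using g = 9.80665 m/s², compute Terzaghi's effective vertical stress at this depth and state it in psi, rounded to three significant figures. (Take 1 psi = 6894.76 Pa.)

275 psi

Overburden (lithostatic) stress σ_v:
unconsolidated mud: 1660 kg/m³ × 9.80665 m/s² × 379 m = 6.170×10^6 Pa = 6.170 MPa
Pore pressure P_p = 1149 kg/m³ × 9.80665 m/s² × 379 m = 4.271×10^6 Pa = 4.271 MPa
Effective stress σ' = σ_v − P_p = 6.170 − 4.271 = 1.8992 MPa = 275.46 psi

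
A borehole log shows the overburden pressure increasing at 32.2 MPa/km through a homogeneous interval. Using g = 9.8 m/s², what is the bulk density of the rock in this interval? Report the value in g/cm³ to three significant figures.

ρ = (dP/dz)/g = 32.2 MPa/km / 9.8 m/s² = 32200 Pa/m / 9.8 m/s² = 3285.7 kg/m³
= 3.286 g/cm³

3.29 g/cm³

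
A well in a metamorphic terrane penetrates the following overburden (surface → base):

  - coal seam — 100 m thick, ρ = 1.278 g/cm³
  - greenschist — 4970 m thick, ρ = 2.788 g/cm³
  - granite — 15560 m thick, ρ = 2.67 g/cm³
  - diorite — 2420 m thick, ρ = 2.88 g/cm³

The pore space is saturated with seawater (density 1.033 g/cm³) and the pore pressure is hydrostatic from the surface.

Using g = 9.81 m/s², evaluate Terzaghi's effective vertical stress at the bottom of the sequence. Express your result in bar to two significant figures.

Overburden (lithostatic) stress σ_v:
coal seam: 1278 kg/m³ × 9.81 m/s² × 100 m = 1.254×10^6 Pa = 1.254 MPa
greenschist: 2788 kg/m³ × 9.81 m/s² × 4970 m = 1.359×10^8 Pa = 135.9 MPa
granite: 2670 kg/m³ × 9.81 m/s² × 15560 m = 4.076×10^8 Pa = 407.6 MPa
diorite: 2880 kg/m³ × 9.81 m/s² × 2420 m = 6.837×10^7 Pa = 68.37 MPa
Total = 1.254 + 135.9 + 407.6 + 68.37 = 613.11 MPa
Pore pressure P_p = 1033 kg/m³ × 9.81 m/s² × 23050 m = 2.336×10^8 Pa = 233.6 MPa
Effective stress σ' = σ_v − P_p = 613.1 − 233.6 = 379.53 MPa = 3795.3 bar

3800 bar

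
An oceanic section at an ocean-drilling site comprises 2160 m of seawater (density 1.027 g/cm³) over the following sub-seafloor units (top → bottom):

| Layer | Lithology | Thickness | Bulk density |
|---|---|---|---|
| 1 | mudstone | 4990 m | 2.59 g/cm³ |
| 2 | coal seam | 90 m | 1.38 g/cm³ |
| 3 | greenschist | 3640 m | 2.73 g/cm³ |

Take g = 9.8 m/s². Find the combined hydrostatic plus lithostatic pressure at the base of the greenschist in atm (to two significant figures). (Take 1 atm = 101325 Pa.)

2400 atm

seawater: 1027 kg/m³ × 9.8 m/s² × 2160 m = 2.174×10^7 Pa = 214.6 atm
mudstone: 2590 kg/m³ × 9.8 m/s² × 4990 m = 1.267×10^8 Pa = 1250 atm
coal seam: 1380 kg/m³ × 9.8 m/s² × 90 m = 1.217×10^6 Pa = 12.01 atm
greenschist: 2730 kg/m³ × 9.8 m/s² × 3640 m = 9.738×10^7 Pa = 961.1 atm
Total = 214.6 + 1250 + 12.01 + 961.1 = 2437.7 atm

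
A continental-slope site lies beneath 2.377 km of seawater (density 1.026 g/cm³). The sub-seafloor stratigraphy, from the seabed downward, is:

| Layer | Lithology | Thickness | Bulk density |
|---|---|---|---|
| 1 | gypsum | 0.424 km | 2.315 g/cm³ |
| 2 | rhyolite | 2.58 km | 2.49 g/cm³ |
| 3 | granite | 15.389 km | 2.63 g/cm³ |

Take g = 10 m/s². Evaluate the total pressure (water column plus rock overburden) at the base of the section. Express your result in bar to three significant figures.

5030 bar

seawater: 1026 kg/m³ × 10 m/s² × 2377 m = 2.439×10^7 Pa = 243.9 bar
gypsum: 2315 kg/m³ × 10 m/s² × 424 m = 9.816×10^6 Pa = 98.16 bar
rhyolite: 2490 kg/m³ × 10 m/s² × 2580 m = 6.424×10^7 Pa = 642.4 bar
granite: 2630 kg/m³ × 10 m/s² × 15389 m = 4.047×10^8 Pa = 4047 bar
Total = 243.9 + 98.16 + 642.4 + 4047 = 5031.8 bar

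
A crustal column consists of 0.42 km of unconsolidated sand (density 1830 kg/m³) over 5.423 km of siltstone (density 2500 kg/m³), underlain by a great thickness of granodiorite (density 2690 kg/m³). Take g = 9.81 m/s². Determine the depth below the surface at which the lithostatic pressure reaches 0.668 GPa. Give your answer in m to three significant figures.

25800 m

Pressure at base of upper layers: 1830×9.81×420 + 2500×9.81×5423 = 1.405×10^8 Pa = 0.1405 GPa
Remaining pressure to be supplied by granodiorite: 6.680×10^8 − 1.405×10^8 = 5.275×10^8 Pa
Additional depth in granodiorite = 5.275×10^8 Pa / (2690 kg/m³ × 9.81 m/s²) = 19988 m
Total depth = 5843 m + 19988 m = 25831 m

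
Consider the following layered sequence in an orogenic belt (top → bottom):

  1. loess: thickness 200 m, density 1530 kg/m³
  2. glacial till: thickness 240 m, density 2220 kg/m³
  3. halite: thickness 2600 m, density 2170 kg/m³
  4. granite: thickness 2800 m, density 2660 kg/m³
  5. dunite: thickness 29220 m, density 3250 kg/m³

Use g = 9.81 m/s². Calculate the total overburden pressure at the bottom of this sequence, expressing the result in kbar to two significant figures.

11 kbar

loess: 1530 kg/m³ × 9.81 m/s² × 200 m = 3.002×10^6 Pa = 0.03002 kbar
glacial till: 2220 kg/m³ × 9.81 m/s² × 240 m = 5.227×10^6 Pa = 0.05227 kbar
halite: 2170 kg/m³ × 9.81 m/s² × 2600 m = 5.535×10^7 Pa = 0.5535 kbar
granite: 2660 kg/m³ × 9.81 m/s² × 2800 m = 7.306×10^7 Pa = 0.7306 kbar
dunite: 3250 kg/m³ × 9.81 m/s² × 29220 m = 9.316×10^8 Pa = 9.316 kbar
Total = 0.03002 + 0.05227 + 0.5535 + 0.7306 + 9.316 = 10.682 kbar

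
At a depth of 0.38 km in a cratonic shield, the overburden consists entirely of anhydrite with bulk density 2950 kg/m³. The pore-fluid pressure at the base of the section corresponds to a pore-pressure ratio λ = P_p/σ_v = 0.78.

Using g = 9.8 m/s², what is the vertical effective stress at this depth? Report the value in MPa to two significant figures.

Overburden (lithostatic) stress σ_v:
anhydrite: 2950 kg/m³ × 9.8 m/s² × 380 m = 1.099×10^7 Pa = 10.99 MPa
Pore pressure P_p = λ·σ_v = 0.78 × 10.99 MPa = 8.569 MPa
Effective stress σ' = σ_v − P_p = 10.99 − 8.569 = 2.4169 MPa

2.4 MPa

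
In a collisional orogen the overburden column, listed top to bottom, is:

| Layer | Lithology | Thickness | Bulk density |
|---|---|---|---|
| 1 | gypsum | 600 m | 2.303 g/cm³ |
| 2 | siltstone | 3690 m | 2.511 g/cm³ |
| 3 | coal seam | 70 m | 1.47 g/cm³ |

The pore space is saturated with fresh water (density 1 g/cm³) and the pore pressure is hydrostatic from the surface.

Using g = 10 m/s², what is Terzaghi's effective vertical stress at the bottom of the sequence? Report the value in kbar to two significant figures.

0.64 kbar

Overburden (lithostatic) stress σ_v:
gypsum: 2303 kg/m³ × 10 m/s² × 600 m = 1.382×10^7 Pa = 13.82 MPa
siltstone: 2511 kg/m³ × 10 m/s² × 3690 m = 9.266×10^7 Pa = 92.66 MPa
coal seam: 1470 kg/m³ × 10 m/s² × 70 m = 1.029×10^6 Pa = 1.029 MPa
Total = 13.82 + 92.66 + 1.029 = 107.50 MPa
Pore pressure P_p = 1000 kg/m³ × 10 m/s² × 4360 m = 4.360×10^7 Pa = 43.60 MPa
Effective stress σ' = σ_v − P_p = 107.5 − 43.60 = 63.903 MPa = 0.63903 kbar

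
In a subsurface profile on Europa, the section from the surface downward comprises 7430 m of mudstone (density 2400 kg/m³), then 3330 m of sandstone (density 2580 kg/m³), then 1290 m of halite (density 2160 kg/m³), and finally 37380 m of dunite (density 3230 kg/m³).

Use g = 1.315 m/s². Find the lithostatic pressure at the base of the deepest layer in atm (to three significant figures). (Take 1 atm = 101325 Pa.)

1950 atm

mudstone: 2400 kg/m³ × 1.315 m/s² × 7430 m = 2.345×10^7 Pa = 231.4 atm
sandstone: 2580 kg/m³ × 1.315 m/s² × 3330 m = 1.130×10^7 Pa = 111.5 atm
halite: 2160 kg/m³ × 1.315 m/s² × 1290 m = 3.664×10^6 Pa = 36.16 atm
dunite: 3230 kg/m³ × 1.315 m/s² × 37380 m = 1.588×10^8 Pa = 1567 atm
Total = 231.4 + 111.5 + 36.16 + 1567 = 1946.0 atm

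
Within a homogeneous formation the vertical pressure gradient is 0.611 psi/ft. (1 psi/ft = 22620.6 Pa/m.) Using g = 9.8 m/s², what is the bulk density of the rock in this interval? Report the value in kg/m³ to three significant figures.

ρ = (dP/dz)/g = 0.611 psi/ft / 9.8 m/s² = 13821 Pa/m / 9.8 m/s² = 1410.3 kg/m³

1410 kg/m³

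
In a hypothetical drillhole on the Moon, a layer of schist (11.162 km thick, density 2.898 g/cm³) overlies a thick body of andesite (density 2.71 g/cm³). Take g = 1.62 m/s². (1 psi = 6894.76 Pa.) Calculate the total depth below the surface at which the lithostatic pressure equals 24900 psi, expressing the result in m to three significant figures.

Pressure at base of upper layers: 2898×1.62×11162 = 5.240×10^7 Pa = 7600 psi
Remaining pressure to be supplied by andesite: 1.717×10^8 − 5.240×10^7 = 1.193×10^8 Pa
Additional depth in andesite = 1.193×10^8 Pa / (2710 kg/m³ × 1.62 m/s²) = 27169 m
Total depth = 11162 m + 27169 m = 38331 m

38300 m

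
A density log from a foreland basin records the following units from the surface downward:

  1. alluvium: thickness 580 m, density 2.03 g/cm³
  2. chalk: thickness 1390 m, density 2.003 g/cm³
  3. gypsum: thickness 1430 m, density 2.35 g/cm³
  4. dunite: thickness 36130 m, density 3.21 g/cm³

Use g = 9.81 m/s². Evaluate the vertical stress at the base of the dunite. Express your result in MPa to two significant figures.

1200 MPa

alluvium: 2030 kg/m³ × 9.81 m/s² × 580 m = 1.155×10^7 Pa = 11.55 MPa
chalk: 2003 kg/m³ × 9.81 m/s² × 1390 m = 2.731×10^7 Pa = 27.31 MPa
gypsum: 2350 kg/m³ × 9.81 m/s² × 1430 m = 3.297×10^7 Pa = 32.97 MPa
dunite: 3210 kg/m³ × 9.81 m/s² × 36130 m = 1.138×10^9 Pa = 1138 MPa
Total = 11.55 + 27.31 + 32.97 + 1138 = 1209.6 MPa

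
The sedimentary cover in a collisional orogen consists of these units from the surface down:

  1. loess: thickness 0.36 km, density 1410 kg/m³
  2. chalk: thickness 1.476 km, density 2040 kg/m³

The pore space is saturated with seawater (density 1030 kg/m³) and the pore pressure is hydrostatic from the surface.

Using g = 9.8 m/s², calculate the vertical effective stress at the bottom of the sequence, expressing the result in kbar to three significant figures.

0.160 kbar

Overburden (lithostatic) stress σ_v:
loess: 1410 kg/m³ × 9.8 m/s² × 360 m = 4.974×10^6 Pa = 4.974 MPa
chalk: 2040 kg/m³ × 9.8 m/s² × 1476 m = 2.951×10^7 Pa = 29.51 MPa
Total = 4.974 + 29.51 = 34.483 MPa
Pore pressure P_p = 1030 kg/m³ × 9.8 m/s² × 1836 m = 1.853×10^7 Pa = 18.53 MPa
Effective stress σ' = σ_v − P_p = 34.48 − 18.53 = 15.950 MPa = 0.15950 kbar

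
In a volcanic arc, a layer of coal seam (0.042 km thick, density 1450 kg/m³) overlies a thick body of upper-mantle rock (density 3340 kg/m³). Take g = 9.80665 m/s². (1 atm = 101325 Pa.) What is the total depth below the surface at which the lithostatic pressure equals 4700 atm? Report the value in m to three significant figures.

14600 m

Pressure at base of upper layers: 1450×9.80665×42 = 5.972×10^5 Pa = 5.894 atm
Remaining pressure to be supplied by upper-mantle rock: 4.762×10^8 − 5.972×10^5 = 4.756×10^8 Pa
Additional depth in upper-mantle rock = 4.756×10^8 Pa / (3340 kg/m³ × 9.80665 m/s²) = 14521 m
Total depth = 42 m + 14521 m = 14563 m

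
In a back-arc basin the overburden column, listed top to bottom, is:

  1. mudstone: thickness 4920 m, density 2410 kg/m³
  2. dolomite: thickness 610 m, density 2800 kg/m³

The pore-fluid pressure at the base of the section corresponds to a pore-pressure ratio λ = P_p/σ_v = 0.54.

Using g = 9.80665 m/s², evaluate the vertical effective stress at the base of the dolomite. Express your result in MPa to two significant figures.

61 MPa

Overburden (lithostatic) stress σ_v:
mudstone: 2410 kg/m³ × 9.80665 m/s² × 4920 m = 1.163×10^8 Pa = 116.3 MPa
dolomite: 2800 kg/m³ × 9.80665 m/s² × 610 m = 1.675×10^7 Pa = 16.75 MPa
Total = 116.3 + 16.75 = 133.03 MPa
Pore pressure P_p = λ·σ_v = 0.54 × 133.0 MPa = 71.84 MPa
Effective stress σ' = σ_v − P_p = 133.0 − 71.84 = 61.193 MPa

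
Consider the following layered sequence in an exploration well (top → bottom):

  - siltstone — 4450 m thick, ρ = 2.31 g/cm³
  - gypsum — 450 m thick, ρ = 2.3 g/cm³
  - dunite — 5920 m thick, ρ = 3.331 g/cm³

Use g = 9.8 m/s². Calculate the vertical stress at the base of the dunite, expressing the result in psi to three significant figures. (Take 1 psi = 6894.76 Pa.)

siltstone: 2310 kg/m³ × 9.8 m/s² × 4450 m = 1.007×10^8 Pa = 14611 psi
gypsum: 2300 kg/m³ × 9.8 m/s² × 450 m = 1.014×10^7 Pa = 1471 psi
dunite: 3331 kg/m³ × 9.8 m/s² × 5920 m = 1.933×10^8 Pa = 28029 psi
Total = 14611 + 1471 + 28029 = 44111 psi

44100 psi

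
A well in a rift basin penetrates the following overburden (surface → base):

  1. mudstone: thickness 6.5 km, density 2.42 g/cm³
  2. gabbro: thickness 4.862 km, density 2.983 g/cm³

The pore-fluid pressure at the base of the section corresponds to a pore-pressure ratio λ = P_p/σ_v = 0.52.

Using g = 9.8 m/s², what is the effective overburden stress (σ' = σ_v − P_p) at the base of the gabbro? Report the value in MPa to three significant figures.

142 MPa

Overburden (lithostatic) stress σ_v:
mudstone: 2420 kg/m³ × 9.8 m/s² × 6500 m = 1.542×10^8 Pa = 154.2 MPa
gabbro: 2983 kg/m³ × 9.8 m/s² × 4862 m = 1.421×10^8 Pa = 142.1 MPa
Total = 154.2 + 142.1 = 296.29 MPa
Pore pressure P_p = λ·σ_v = 0.52 × 296.3 MPa = 154.1 MPa
Effective stress σ' = σ_v − P_p = 296.3 − 154.1 = 142.22 MPa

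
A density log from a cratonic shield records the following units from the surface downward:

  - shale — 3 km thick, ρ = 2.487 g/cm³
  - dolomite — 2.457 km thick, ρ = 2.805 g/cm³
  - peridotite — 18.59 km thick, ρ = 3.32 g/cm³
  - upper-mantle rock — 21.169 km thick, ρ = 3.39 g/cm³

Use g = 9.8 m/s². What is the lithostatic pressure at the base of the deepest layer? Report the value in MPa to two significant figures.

shale: 2487 kg/m³ × 9.8 m/s² × 3000 m = 7.312×10^7 Pa = 73.12 MPa
dolomite: 2805 kg/m³ × 9.8 m/s² × 2457 m = 6.754×10^7 Pa = 67.54 MPa
peridotite: 3320 kg/m³ × 9.8 m/s² × 18590 m = 6.048×10^8 Pa = 604.8 MPa
upper-mantle rock: 3390 kg/m³ × 9.8 m/s² × 21169 m = 7.033×10^8 Pa = 703.3 MPa
Total = 73.12 + 67.54 + 604.8 + 703.3 = 1448.8 MPa

1400 MPa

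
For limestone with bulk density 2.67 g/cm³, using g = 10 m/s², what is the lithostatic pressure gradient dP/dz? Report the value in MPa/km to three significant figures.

26.7 MPa/km

dP/dz = ρg = 2670 kg/m³ × 10 m/s² = 26700 Pa/m
= 26700 Pa/m × (1 MPa/km / 1000.0 Pa/m) = 26.700 MPa/km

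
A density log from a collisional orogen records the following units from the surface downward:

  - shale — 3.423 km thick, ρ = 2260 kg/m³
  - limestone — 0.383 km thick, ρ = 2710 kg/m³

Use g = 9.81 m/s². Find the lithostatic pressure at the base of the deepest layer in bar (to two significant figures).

860 bar

shale: 2260 kg/m³ × 9.81 m/s² × 3423 m = 7.589×10^7 Pa = 758.9 bar
limestone: 2710 kg/m³ × 9.81 m/s² × 383 m = 1.018×10^7 Pa = 101.8 bar
Total = 758.9 + 101.8 = 860.72 bar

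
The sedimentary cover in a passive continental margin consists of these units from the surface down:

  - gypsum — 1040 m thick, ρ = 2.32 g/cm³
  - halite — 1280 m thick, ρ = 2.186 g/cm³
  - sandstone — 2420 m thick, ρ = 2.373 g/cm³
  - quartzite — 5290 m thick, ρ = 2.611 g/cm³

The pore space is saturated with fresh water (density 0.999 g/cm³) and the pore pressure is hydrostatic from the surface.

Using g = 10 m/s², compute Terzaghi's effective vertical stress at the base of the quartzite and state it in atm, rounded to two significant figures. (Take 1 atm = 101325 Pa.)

Overburden (lithostatic) stress σ_v:
gypsum: 2320 kg/m³ × 10 m/s² × 1040 m = 2.413×10^7 Pa = 24.13 MPa
halite: 2186 kg/m³ × 10 m/s² × 1280 m = 2.798×10^7 Pa = 27.98 MPa
sandstone: 2373 kg/m³ × 10 m/s² × 2420 m = 5.743×10^7 Pa = 57.43 MPa
quartzite: 2611 kg/m³ × 10 m/s² × 5290 m = 1.381×10^8 Pa = 138.1 MPa
Total = 24.13 + 27.98 + 57.43 + 138.1 = 247.66 MPa
Pore pressure P_p = 999 kg/m³ × 10 m/s² × 10030 m = 1.002×10^8 Pa = 100.2 MPa
Effective stress σ' = σ_v − P_p = 247.7 − 100.2 = 147.46 MPa = 1455.3 atm

1500 atm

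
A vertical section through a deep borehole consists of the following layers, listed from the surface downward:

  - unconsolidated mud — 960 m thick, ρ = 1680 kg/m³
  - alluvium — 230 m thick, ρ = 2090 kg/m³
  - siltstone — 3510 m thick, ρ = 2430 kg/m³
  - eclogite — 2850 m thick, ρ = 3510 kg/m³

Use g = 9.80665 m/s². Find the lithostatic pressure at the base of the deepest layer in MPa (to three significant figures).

202 MPa

unconsolidated mud: 1680 kg/m³ × 9.80665 m/s² × 960 m = 1.582×10^7 Pa = 15.82 MPa
alluvium: 2090 kg/m³ × 9.80665 m/s² × 230 m = 4.714×10^6 Pa = 4.714 MPa
siltstone: 2430 kg/m³ × 9.80665 m/s² × 3510 m = 8.364×10^7 Pa = 83.64 MPa
eclogite: 3510 kg/m³ × 9.80665 m/s² × 2850 m = 9.810×10^7 Pa = 98.10 MPa
Total = 15.82 + 4.714 + 83.64 + 98.10 = 202.27 MPa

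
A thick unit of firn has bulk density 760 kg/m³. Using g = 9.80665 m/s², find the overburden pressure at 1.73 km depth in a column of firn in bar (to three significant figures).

firn: 760 kg/m³ × 9.80665 m/s² × 1730 m = 1.289×10^7 Pa = 128.9 bar

129 bar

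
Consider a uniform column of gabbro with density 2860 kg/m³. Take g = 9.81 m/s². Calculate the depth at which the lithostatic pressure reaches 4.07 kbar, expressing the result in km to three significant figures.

14.5 km

h = P/(ρg) = 4.07 kbar / (2860 kg/m³ × 9.81 m/s²) = 4.070×10^8 Pa / 28057 Pa/m = 14506 m
= 14.506 km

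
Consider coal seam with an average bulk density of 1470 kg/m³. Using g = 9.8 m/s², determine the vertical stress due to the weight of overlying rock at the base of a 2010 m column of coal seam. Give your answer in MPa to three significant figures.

29.0 MPa

coal seam: 1470 kg/m³ × 9.8 m/s² × 2010 m = 2.896×10^7 Pa = 28.96 MPa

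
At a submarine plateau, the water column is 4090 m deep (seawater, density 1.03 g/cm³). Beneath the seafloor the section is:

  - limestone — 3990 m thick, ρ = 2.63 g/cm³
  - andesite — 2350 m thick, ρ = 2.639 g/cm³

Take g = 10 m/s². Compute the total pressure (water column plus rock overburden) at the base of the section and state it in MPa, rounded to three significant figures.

209 MPa

seawater: 1030 kg/m³ × 10 m/s² × 4090 m = 4.213×10^7 Pa = 42.13 MPa
limestone: 2630 kg/m³ × 10 m/s² × 3990 m = 1.049×10^8 Pa = 104.9 MPa
andesite: 2639 kg/m³ × 10 m/s² × 2350 m = 6.202×10^7 Pa = 62.02 MPa
Total = 42.13 + 104.9 + 62.02 = 209.08 MPa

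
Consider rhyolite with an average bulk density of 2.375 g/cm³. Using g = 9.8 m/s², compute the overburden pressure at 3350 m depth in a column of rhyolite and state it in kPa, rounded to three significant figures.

78000 kPa

rhyolite: 2375 kg/m³ × 9.8 m/s² × 3350 m = 7.797×10^7 Pa = 77971 kPa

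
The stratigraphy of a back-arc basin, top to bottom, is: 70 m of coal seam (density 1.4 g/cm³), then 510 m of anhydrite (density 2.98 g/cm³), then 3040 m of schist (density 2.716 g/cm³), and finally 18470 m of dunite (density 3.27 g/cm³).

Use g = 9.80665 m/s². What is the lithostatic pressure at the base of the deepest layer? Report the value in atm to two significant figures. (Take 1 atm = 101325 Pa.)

6800 atm

coal seam: 1400 kg/m³ × 9.80665 m/s² × 70 m = 9.611×10^5 Pa = 9.485 atm
anhydrite: 2980 kg/m³ × 9.80665 m/s² × 510 m = 1.490×10^7 Pa = 147.1 atm
schist: 2716 kg/m³ × 9.80665 m/s² × 3040 m = 8.097×10^7 Pa = 799.1 atm
dunite: 3270 kg/m³ × 9.80665 m/s² × 18470 m = 5.923×10^8 Pa = 5845 atm
Total = 9.485 + 147.1 + 799.1 + 5845 = 6801.1 atm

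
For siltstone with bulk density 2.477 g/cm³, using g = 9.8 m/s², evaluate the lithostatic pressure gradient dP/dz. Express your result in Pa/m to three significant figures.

24300 Pa/m

dP/dz = ρg = 2477 kg/m³ × 9.8 m/s² = 24275 Pa/m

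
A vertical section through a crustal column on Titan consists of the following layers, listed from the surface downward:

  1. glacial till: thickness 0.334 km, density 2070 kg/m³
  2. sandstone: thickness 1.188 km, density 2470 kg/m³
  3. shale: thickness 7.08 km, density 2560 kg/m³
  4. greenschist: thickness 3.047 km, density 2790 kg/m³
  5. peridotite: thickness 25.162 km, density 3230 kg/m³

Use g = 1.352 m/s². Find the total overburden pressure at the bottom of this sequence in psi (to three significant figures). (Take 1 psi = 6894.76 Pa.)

glacial till: 2070 kg/m³ × 1.352 m/s² × 334 m = 9.347×10^5 Pa = 135.6 psi
sandstone: 2470 kg/m³ × 1.352 m/s² × 1188 m = 3.967×10^6 Pa = 575.4 psi
shale: 2560 kg/m³ × 1.352 m/s² × 7080 m = 2.450×10^7 Pa = 3554 psi
greenschist: 2790 kg/m³ × 1.352 m/s² × 3047 m = 1.149×10^7 Pa = 1667 psi
peridotite: 3230 kg/m³ × 1.352 m/s² × 25162 m = 1.099×10^8 Pa = 15937 psi
Total = 135.6 + 575.4 + 3554 + 1667 + 15937 = 21869 psi

21900 psi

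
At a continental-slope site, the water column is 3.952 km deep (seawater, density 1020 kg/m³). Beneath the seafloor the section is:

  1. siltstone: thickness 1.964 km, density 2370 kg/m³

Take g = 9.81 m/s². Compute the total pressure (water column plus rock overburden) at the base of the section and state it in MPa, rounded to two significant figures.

85 MPa

seawater: 1020 kg/m³ × 9.81 m/s² × 3952 m = 3.954×10^7 Pa = 39.54 MPa
siltstone: 2370 kg/m³ × 9.81 m/s² × 1964 m = 4.566×10^7 Pa = 45.66 MPa
Total = 39.54 + 45.66 = 85.207 MPa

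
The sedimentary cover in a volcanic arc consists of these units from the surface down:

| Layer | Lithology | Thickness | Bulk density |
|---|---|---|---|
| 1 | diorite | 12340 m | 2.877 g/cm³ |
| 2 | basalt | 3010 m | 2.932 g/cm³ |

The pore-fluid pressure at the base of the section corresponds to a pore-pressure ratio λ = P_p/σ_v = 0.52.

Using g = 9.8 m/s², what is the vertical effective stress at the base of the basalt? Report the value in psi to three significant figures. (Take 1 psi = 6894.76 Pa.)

30200 psi

Overburden (lithostatic) stress σ_v:
diorite: 2877 kg/m³ × 9.8 m/s² × 12340 m = 3.479×10^8 Pa = 347.9 MPa
basalt: 2932 kg/m³ × 9.8 m/s² × 3010 m = 8.649×10^7 Pa = 86.49 MPa
Total = 347.9 + 86.49 = 434.41 MPa
Pore pressure P_p = λ·σ_v = 0.52 × 434.4 MPa = 225.9 MPa
Effective stress σ' = σ_v − P_p = 434.4 − 225.9 = 208.52 MPa = 30243 psi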